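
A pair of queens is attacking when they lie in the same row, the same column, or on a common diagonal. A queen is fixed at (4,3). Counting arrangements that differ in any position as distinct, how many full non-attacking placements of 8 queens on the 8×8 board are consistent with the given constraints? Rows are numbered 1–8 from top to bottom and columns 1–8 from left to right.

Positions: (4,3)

Branch on row 1: col 1 → 1; col 2 → 1; col 4 → 6; col 5 → 1; col 7 → 1; col 8 → 2.
Sum: 1 + 1 + 6 + 1 + 1 + 2 = 12.

12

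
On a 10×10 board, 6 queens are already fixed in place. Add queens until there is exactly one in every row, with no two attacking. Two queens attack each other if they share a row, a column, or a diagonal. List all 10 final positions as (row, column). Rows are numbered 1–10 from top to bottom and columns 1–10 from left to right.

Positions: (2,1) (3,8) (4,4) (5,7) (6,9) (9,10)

(1,5) (2,1) (3,8) (4,4) (5,7) (6,9) (7,2) (8,6) (9,10) (10,3)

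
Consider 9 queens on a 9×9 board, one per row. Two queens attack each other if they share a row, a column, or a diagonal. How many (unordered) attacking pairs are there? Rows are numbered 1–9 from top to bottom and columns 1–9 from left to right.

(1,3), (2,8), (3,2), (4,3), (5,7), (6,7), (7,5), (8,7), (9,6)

10

Same column: (1,3)–(4,3) (column 3); (5,7)–(6,7) (column 7); (5,7)–(8,7) (column 7); (6,7)–(8,7) (column 7).
Same diagonal: (1,3)–(5,7) (|1−5| = |3−7| = 4); (3,2)–(4,3) (|3−4| = |2−3| = 1); (3,2)–(8,7) (|3−8| = |2−7| = 5); (4,3)–(8,7) (|4−8| = |3−7| = 4); (5,7)–(7,5) (|5−7| = |7−5| = 2); (8,7)–(9,6) (|8−9| = |7−6| = 1).
Total attacking pairs: 10.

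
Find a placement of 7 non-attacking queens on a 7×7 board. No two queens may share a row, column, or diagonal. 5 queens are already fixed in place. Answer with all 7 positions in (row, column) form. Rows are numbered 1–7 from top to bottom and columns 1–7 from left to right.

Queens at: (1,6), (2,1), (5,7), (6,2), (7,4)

(1,6) (2,1) (3,3) (4,5) (5,7) (6,2) (7,4)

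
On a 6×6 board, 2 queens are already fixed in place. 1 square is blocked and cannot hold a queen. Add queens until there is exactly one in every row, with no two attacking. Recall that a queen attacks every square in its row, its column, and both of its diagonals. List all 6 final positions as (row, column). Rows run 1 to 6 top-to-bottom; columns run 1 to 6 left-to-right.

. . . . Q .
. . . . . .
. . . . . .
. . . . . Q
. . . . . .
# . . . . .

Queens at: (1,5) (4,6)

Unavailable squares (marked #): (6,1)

Row 2: attacked by (1,5)→{4,5,6}; (4,6)→{4,6}. Safe: 1, 2, 3. Place at column 3.
Row 3: attacked by (1,5)→{3,5}; (2,3)→{2,3,4}; (4,6)→{5,6}. Safe: 1. Place at column 1.
Row 5: attacked by (1,5)→{1,5}; (2,3)→{3,6}; (3,1)→{1,3}; (4,6)→{5,6}. Safe: 2, 4. Place at column 4.
Row 6: attacked by (1,5)→{5}; (2,3)→{3}; (3,1)→{1,4}; (4,6)→{4,6}; (5,4)→{3,4,5}. Blocked: 1. Safe: 2. Place at column 2.
Columns [5, 3, 1, 6, 4, 2], r−c [-4, -1, 2, -2, 1, 4], r+c [6, 5, 4, 10, 9, 8] are all distinct, so no two queens attack.

(1,5) (2,3) (3,1) (4,6) (5,4) (6,2)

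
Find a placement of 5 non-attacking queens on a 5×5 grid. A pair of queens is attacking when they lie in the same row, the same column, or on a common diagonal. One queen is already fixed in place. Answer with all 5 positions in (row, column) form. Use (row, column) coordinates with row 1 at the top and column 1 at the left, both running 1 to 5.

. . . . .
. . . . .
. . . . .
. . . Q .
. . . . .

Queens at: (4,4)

Row 1: attacked by (4,4)→{1,4}. Safe: 2, 3, 5. Place at column 3.
Row 2: attacked by (1,3)→{2,3,4}; (4,4)→{2,4}. Safe: 1, 5. Place at column 5.
Row 3: attacked by (1,3)→{1,3,5}; (2,5)→{4,5}; (4,4)→{3,4,5}. Safe: 2. Place at column 2.
Row 5: attacked by (1,3)→{3}; (2,5)→{2,5}; (3,2)→{2,4}; (4,4)→{3,4,5}. Safe: 1. Place at column 1.
Columns [3, 5, 2, 4, 1], r−c [-2, -3, 1, 0, 4], r+c [4, 7, 5, 8, 6] are all distinct, so no two queens attack.

(1,3) (2,5) (3,2) (4,4) (5,1)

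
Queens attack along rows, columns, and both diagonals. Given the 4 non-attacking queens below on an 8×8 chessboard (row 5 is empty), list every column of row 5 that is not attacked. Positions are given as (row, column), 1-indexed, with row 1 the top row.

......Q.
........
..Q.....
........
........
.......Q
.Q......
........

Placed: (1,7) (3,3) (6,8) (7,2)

columns 6

(1,7) attacks row 5 at column 7 and diagonals 3.
(3,3) attacks row 5 at column 3 and diagonals 1, 5.
(6,8) attacks row 5 at column 8 and diagonals 7.
(7,2) attacks row 5 at column 2 and diagonals 4.
Attacked columns: {1, 2, 3, 4, 5, 7, 8}. Safe: {6}.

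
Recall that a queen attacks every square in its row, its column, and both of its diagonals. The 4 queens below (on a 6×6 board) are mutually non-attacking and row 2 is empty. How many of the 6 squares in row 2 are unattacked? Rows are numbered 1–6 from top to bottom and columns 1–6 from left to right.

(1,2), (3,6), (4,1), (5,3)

1

(1,2) attacks row 2 at column 2 and diagonals 1, 3.
(3,6) attacks row 2 at column 6 and diagonals 5.
(4,1) attacks row 2 at column 1 and diagonals 3.
(5,3) attacks row 2 at column 3 and diagonals 6.
Attacked columns: {1, 2, 3, 5, 6}. Safe: {4}.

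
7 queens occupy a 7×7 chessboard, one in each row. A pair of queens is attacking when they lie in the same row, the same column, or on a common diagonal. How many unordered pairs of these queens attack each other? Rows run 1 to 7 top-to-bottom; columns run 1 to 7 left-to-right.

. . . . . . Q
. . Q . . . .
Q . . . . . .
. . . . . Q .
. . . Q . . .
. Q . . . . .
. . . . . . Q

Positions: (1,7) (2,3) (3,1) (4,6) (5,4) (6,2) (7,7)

2

Same column: (1,7)–(7,7) (column 7).
Same diagonal: (1,7)–(6,2) (|1−6| = |7−2| = 5).
Total attacking pairs: 2.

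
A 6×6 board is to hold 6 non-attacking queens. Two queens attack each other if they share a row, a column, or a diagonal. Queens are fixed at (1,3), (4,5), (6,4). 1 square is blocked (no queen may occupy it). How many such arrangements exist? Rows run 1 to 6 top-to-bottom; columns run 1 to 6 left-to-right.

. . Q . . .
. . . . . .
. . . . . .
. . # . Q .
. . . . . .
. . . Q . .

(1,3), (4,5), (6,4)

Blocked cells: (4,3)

Branch on row 2: col 1 → 0; col 6 → 1.
Sum: 0 + 1 = 1.

1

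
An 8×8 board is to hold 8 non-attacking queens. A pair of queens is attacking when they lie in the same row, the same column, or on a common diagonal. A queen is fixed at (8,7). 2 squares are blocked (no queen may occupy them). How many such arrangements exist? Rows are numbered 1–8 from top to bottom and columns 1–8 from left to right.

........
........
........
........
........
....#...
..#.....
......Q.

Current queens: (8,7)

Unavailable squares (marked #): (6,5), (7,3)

Branch on row 1: col 1 → 0; col 2 → 0; col 3 → 0; col 4 → 1; col 5 → 3; col 6 → 2; col 8 → 0.
Sum: 0 + 0 + 0 + 1 + 3 + 2 + 0 = 6.

6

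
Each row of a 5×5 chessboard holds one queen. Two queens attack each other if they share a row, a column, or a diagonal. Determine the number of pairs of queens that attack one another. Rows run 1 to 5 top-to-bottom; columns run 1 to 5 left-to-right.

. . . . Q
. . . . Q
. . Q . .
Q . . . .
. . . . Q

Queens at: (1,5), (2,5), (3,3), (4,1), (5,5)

Same column: (1,5)–(2,5) (column 5); (1,5)–(5,5) (column 5); (2,5)–(5,5) (column 5).
Same diagonal: (1,5)–(3,3) (|1−3| = |5−3| = 2); (3,3)–(5,5) (|3−5| = |3−5| = 2).
Total attacking pairs: 5.

5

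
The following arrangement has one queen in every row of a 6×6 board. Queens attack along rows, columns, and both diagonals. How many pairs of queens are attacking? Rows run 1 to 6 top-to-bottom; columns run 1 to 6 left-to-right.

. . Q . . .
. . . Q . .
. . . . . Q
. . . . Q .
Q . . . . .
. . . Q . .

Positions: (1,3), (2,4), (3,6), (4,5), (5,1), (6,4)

Same column: (2,4)–(6,4) (column 4).
Same diagonal: (1,3)–(2,4) (|1−2| = |3−4| = 1); (2,4)–(5,1) (|2−5| = |4−1| = 3); (3,6)–(4,5) (|3−4| = |6−5| = 1).
Total attacking pairs: 4.

4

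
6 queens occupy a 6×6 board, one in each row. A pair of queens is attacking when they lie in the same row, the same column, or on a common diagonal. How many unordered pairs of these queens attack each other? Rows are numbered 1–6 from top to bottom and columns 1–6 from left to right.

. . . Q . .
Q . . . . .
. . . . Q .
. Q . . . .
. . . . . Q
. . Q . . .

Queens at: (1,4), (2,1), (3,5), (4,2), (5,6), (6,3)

0

All columns are distinct and no two queens satisfy |Δrow| = |Δcol|, so no pair attacks.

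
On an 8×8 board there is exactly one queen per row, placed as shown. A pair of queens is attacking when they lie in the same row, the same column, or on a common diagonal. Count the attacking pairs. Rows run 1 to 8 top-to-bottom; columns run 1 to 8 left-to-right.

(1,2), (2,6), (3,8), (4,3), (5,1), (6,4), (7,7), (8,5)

All columns are distinct and no two queens satisfy |Δrow| = |Δcol|, so no pair attacks.

0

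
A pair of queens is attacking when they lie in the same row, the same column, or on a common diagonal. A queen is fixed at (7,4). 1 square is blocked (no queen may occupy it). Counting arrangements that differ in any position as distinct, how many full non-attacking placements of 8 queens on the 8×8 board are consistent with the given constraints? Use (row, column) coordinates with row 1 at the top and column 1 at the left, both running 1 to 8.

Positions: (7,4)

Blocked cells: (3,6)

8

Branch on row 1: col 1 → 0; col 2 → 0; col 3 → 3; col 5 → 3; col 6 → 1; col 7 → 0; col 8 → 1.
Sum: 0 + 0 + 3 + 3 + 1 + 0 + 1 = 8.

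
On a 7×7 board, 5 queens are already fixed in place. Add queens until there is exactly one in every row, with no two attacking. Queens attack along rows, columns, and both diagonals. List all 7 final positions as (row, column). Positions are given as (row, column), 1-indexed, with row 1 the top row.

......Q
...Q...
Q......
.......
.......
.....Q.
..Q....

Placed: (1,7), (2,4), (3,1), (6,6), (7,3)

(1,7) (2,4) (3,1) (4,5) (5,2) (6,6) (7,3)

Row 4: attacked by (1,7)→{4,7}; (2,4)→{2,4,6}; (3,1)→{1,2}; (6,6)→{4,6}; (7,3)→{3,6}. Safe: 5. Place at column 5.
Row 5: attacked by (1,7)→{3,7}; (2,4)→{1,4,7}; (3,1)→{1,3}; (4,5)→{4,5,6}; (6,6)→{5,6,7}; (7,3)→{1,3,5}. Safe: 2. Place at column 2.
Columns [7, 4, 1, 5, 2, 6, 3], r−c [-6, -2, 2, -1, 3, 0, 4], r+c [8, 6, 4, 9, 7, 12, 10] are all distinct, so no two queens attack.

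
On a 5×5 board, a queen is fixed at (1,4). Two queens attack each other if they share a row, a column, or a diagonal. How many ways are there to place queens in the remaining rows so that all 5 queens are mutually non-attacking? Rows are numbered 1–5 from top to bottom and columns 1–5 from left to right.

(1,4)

2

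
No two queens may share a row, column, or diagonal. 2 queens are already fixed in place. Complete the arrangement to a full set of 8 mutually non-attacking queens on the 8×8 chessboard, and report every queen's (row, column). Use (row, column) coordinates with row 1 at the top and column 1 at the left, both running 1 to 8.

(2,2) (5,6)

(1,4) (2,2) (3,5) (4,8) (5,6) (6,1) (7,3) (8,7)

Row 1: attacked by (2,2)→{1,2,3}; (5,6)→{2,6}. Safe: 4, 5, 7, 8. Place at column 4.
Row 3: attacked by (1,4)→{2,4,6}; (2,2)→{1,2,3}; (5,6)→{4,6,8}. Safe: 5, 7. Place at column 5.
Row 4: attacked by (1,4)→{1,4,7}; (2,2)→{2,4}; (3,5)→{4,5,6}; (5,6)→{5,6,7}. Safe: 3, 8. Place at column 8.
Row 6: attacked by (1,4)→{4}; (2,2)→{2,6}; (3,5)→{2,5,8}; (4,8)→{6,8}; (5,6)→{5,6,7}. Safe: 1, 3. Place at column 1.
Row 7: attacked by (1,4)→{4}; (2,2)→{2,7}; (3,5)→{1,5}; (4,8)→{5,8}; (5,6)→{4,6,8}; (6,1)→{1,2}. Safe: 3. Place at column 3.
Row 8: attacked by (1,4)→{4}; (2,2)→{2,8}; (3,5)→{5}; (4,8)→{4,8}; (5,6)→{3,6}; (6,1)→{1,3}; (7,3)→{2,3,4}. Safe: 7. Place at column 7.
Columns [4, 2, 5, 8, 6, 1, 3, 7], r−c [-3, 0, -2, -4, -1, 5, 4, 1], r+c [5, 4, 8, 12, 11, 7, 10, 15] are all distinct, so no two queens attack.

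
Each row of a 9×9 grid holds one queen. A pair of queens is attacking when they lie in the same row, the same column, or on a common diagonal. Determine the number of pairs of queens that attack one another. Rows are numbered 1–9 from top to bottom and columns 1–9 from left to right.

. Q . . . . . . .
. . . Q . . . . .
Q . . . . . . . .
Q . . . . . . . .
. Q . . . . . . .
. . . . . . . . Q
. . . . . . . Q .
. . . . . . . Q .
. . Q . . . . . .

6

Same column: (1,2)–(5,2) (column 2); (3,1)–(4,1) (column 1); (7,8)–(8,8) (column 8).
Same diagonal: (1,2)–(7,8) (|1−7| = |2−8| = 6); (4,1)–(5,2) (|4−5| = |1−2| = 1); (6,9)–(7,8) (|6−7| = |9−8| = 1).
Total attacking pairs: 6.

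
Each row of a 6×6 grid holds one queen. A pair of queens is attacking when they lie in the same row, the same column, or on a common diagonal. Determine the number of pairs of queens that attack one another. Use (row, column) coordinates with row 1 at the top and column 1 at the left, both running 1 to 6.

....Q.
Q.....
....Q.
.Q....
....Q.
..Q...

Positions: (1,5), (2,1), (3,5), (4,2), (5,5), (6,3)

4

Same column: (1,5)–(3,5) (column 5); (1,5)–(5,5) (column 5); (3,5)–(5,5) (column 5).
Same diagonal: (1,5)–(4,2) (|1−4| = |5−2| = 3).
Total attacking pairs: 4.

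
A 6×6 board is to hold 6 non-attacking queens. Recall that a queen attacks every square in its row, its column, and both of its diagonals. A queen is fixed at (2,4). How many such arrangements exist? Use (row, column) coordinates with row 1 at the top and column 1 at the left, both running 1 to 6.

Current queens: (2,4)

1

Branch on row 1: col 1 → 0; col 2 → 1; col 6 → 0.
Sum: 0 + 1 + 0 = 1.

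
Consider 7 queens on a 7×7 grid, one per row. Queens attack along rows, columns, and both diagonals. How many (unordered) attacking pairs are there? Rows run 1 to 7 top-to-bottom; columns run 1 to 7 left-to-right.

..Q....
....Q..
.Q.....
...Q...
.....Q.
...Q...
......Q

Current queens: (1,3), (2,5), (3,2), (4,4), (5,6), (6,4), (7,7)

2

Same column: (4,4)–(6,4) (column 4).
Same diagonal: (4,4)–(7,7) (|4−7| = |4−7| = 3).
Total attacking pairs: 2.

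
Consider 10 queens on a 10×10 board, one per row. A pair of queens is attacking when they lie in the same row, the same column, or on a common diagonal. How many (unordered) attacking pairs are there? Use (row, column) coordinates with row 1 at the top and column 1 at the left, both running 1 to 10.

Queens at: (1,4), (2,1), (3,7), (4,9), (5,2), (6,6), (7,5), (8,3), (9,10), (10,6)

Same column: (6,6)–(10,6) (column 6).
Same diagonal: (6,6)–(7,5) (|6−7| = |6−5| = 1).
Total attacking pairs: 2.

2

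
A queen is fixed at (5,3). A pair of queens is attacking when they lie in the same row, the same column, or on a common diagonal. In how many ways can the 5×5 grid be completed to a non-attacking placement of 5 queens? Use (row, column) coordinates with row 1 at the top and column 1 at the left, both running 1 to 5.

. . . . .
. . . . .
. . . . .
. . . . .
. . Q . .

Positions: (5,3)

Branch on row 1: col 1 → 1; col 2 → 0; col 4 → 0; col 5 → 1.
Sum: 1 + 0 + 0 + 1 = 2.

2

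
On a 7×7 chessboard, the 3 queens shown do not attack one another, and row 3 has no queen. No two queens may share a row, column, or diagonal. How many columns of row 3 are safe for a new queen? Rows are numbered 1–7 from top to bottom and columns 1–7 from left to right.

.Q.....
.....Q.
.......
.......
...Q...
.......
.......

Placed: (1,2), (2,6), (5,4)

2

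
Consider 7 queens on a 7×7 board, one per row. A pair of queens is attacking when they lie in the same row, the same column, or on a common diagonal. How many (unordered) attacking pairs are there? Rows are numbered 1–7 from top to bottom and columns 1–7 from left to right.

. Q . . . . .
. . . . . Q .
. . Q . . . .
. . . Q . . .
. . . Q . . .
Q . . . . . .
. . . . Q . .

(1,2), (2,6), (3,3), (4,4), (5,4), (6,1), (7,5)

3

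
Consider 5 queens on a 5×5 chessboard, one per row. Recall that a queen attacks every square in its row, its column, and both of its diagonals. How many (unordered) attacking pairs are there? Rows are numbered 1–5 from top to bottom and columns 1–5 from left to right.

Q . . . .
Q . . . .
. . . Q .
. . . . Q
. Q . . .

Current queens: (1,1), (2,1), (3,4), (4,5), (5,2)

Same column: (1,1)–(2,1) (column 1).
Same diagonal: (3,4)–(4,5) (|3−4| = |4−5| = 1); (3,4)–(5,2) (|3−5| = |4−2| = 2).
Total attacking pairs: 3.

3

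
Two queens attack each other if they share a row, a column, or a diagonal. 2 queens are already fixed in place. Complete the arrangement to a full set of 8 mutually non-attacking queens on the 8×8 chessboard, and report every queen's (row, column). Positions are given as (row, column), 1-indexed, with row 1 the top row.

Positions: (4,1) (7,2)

Row 1: attacked by (4,1)→{1,4}; (7,2)→{2,8}. Safe: 3, 5, 6, 7. Place at column 7.
Row 2: attacked by (1,7)→{6,7,8}; (4,1)→{1,3}; (7,2)→{2,7}. Safe: 4, 5. Place at column 5.
Row 3: attacked by (1,7)→{5,7}; (2,5)→{4,5,6}; (4,1)→{1,2}; (7,2)→{2,6}. Safe: 3, 8. Place at column 3.
Row 5: attacked by (1,7)→{3,7}; (2,5)→{2,5,8}; (3,3)→{1,3,5}; (4,1)→{1,2}; (7,2)→{2,4}. Safe: 6. Place at column 6.
Row 6: attacked by (1,7)→{2,7}; (2,5)→{1,5}; (3,3)→{3,6}; (4,1)→{1,3}; (5,6)→{5,6,7}; (7,2)→{1,2,3}. Safe: 4, 8. Place at column 8.
Row 8: attacked by (1,7)→{7}; (2,5)→{5}; (3,3)→{3,8}; (4,1)→{1,5}; (5,6)→{3,6}; (6,8)→{6,8}; (7,2)→{1,2,3}. Safe: 4. Place at column 4.
Columns [7, 5, 3, 1, 6, 8, 2, 4], r−c [-6, -3, 0, 3, -1, -2, 5, 4], r+c [8, 7, 6, 5, 11, 14, 9, 12] are all distinct, so no two queens attack.

(1,7) (2,5) (3,3) (4,1) (5,6) (6,8) (7,2) (8,4)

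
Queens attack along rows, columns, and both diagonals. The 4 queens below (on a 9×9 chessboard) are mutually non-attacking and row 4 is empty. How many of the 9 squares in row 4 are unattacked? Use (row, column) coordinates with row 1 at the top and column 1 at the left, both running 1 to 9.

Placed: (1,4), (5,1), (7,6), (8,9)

1

(1,4) attacks row 4 at column 4 and diagonals 1, 7.
(5,1) attacks row 4 at column 1 and diagonals 2.
(7,6) attacks row 4 at column 6 and diagonals 3, 9.
(8,9) attacks row 4 at column 9 and diagonals 5.
Attacked columns: {1, 2, 3, 4, 5, 6, 7, 9}. Safe: {8}.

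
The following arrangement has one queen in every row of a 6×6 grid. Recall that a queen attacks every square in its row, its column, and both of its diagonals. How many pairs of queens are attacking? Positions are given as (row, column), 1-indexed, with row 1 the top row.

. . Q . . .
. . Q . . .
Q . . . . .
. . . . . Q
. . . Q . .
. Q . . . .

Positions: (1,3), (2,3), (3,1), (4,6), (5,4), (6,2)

Same column: (1,3)–(2,3) (column 3).
Same diagonal: (1,3)–(3,1) (|1−3| = |3−1| = 2); (1,3)–(4,6) (|1−4| = |3−6| = 3).
Total attacking pairs: 3.

3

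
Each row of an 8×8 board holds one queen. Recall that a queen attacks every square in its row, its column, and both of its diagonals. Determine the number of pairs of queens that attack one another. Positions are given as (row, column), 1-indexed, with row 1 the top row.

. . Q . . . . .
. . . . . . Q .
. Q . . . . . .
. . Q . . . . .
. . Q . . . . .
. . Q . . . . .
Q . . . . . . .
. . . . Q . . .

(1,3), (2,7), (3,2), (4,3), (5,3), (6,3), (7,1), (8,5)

Same column: (1,3)–(4,3) (column 3); (1,3)–(5,3) (column 3); (1,3)–(6,3) (column 3); (4,3)–(5,3) (column 3); (4,3)–(6,3) (column 3); (5,3)–(6,3) (column 3).
Same diagonal: (2,7)–(6,3) (|2−6| = |7−3| = 4); (3,2)–(4,3) (|3−4| = |2−3| = 1); (5,3)–(7,1) (|5−7| = |3−1| = 2); (6,3)–(8,5) (|6−8| = |3−5| = 2).
Total attacking pairs: 10.

10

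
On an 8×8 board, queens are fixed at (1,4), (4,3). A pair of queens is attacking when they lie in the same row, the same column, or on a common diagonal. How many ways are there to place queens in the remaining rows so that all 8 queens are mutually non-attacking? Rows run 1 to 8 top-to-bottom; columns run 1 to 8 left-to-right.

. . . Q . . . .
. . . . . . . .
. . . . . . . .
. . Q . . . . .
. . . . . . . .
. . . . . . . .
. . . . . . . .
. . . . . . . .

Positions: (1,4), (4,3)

6

Branch on row 2: col 2 → 2; col 6 → 1; col 7 → 1; col 8 → 2.
Sum: 2 + 1 + 1 + 2 = 6.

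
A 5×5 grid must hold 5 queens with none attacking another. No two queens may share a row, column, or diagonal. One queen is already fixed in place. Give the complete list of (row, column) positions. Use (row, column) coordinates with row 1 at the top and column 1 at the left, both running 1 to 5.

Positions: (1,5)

Row 2: attacked by (1,5)→{4,5}. Safe: 1, 2, 3. Place at column 2.
Row 3: attacked by (1,5)→{3,5}; (2,2)→{1,2,3}. Safe: 4. Place at column 4.
Row 4: attacked by (1,5)→{2,5}; (2,2)→{2,4}; (3,4)→{3,4,5}. Safe: 1. Place at column 1.
Row 5: attacked by (1,5)→{1,5}; (2,2)→{2,5}; (3,4)→{2,4}; (4,1)→{1,2}. Safe: 3. Place at column 3.
Columns [5, 2, 4, 1, 3], r−c [-4, 0, -1, 3, 2], r+c [6, 4, 7, 5, 8] are all distinct, so no two queens attack.

(1,5) (2,2) (3,4) (4,1) (5,3)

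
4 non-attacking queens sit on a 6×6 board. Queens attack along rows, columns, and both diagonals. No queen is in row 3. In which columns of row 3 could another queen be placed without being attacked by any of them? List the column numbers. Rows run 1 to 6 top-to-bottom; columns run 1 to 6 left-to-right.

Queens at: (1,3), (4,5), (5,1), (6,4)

columns 2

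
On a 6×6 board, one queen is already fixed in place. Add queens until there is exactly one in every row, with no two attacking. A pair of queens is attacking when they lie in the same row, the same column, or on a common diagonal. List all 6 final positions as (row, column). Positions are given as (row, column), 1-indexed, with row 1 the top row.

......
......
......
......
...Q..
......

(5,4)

Row 1: attacked by (5,4)→{4}. Safe: 1, 2, 3, 5, 6. Place at column 5.
Row 2: attacked by (1,5)→{4,5,6}; (5,4)→{1,4}. Safe: 2, 3. Place at column 3.
Row 3: attacked by (1,5)→{3,5}; (2,3)→{2,3,4}; (5,4)→{2,4,6}. Safe: 1. Place at column 1.
Row 4: attacked by (1,5)→{2,5}; (2,3)→{1,3,5}; (3,1)→{1,2}; (5,4)→{3,4,5}. Safe: 6. Place at column 6.
Row 6: attacked by (1,5)→{5}; (2,3)→{3}; (3,1)→{1,4}; (4,6)→{4,6}; (5,4)→{3,4,5}. Safe: 2. Place at column 2.
Columns [5, 3, 1, 6, 4, 2], r−c [-4, -1, 2, -2, 1, 4], r+c [6, 5, 4, 10, 9, 8] are all distinct, so no two queens attack.

(1,5) (2,3) (3,1) (4,6) (5,4) (6,2)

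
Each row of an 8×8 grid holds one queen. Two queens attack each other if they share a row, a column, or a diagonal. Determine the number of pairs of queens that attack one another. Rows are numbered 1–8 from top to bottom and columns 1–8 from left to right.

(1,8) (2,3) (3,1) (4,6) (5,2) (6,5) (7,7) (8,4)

0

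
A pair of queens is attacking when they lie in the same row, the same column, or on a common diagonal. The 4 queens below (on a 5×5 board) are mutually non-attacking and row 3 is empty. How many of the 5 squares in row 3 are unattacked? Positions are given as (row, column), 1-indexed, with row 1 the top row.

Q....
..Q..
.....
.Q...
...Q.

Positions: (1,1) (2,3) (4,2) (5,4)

1

(1,1) attacks row 3 at column 1 and diagonals 3.
(2,3) attacks row 3 at column 3 and diagonals 2, 4.
(4,2) attacks row 3 at column 2 and diagonals 1, 3.
(5,4) attacks row 3 at column 4 and diagonals 2.
Attacked columns: {1, 2, 3, 4}. Safe: {5}.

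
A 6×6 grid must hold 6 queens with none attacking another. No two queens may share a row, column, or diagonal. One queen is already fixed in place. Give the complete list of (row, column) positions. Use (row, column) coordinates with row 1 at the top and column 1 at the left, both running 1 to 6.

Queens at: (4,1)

Row 1: attacked by (4,1)→{1,4}. Safe: 2, 3, 5, 6. Place at column 2.
Row 2: attacked by (1,2)→{1,2,3}; (4,1)→{1,3}. Safe: 4, 5, 6. Place at column 4.
Row 3: attacked by (1,2)→{2,4}; (2,4)→{3,4,5}; (4,1)→{1,2}. Safe: 6. Place at column 6.
Row 5: attacked by (1,2)→{2,6}; (2,4)→{1,4}; (3,6)→{4,6}; (4,1)→{1,2}. Safe: 3, 5. Place at column 3.
Row 6: attacked by (1,2)→{2}; (2,4)→{4}; (3,6)→{3,6}; (4,1)→{1,3}; (5,3)→{2,3,4}. Safe: 5. Place at column 5.
Columns [2, 4, 6, 1, 3, 5], r−c [-1, -2, -3, 3, 2, 1], r+c [3, 6, 9, 5, 8, 11] are all distinct, so no two queens attack.

(1,2) (2,4) (3,6) (4,1) (5,3) (6,5)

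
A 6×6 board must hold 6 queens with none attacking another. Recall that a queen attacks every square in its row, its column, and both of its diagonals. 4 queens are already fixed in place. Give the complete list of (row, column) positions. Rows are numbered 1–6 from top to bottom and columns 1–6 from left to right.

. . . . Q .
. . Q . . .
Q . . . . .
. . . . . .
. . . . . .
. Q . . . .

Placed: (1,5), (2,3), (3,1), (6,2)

(1,5) (2,3) (3,1) (4,6) (5,4) (6,2)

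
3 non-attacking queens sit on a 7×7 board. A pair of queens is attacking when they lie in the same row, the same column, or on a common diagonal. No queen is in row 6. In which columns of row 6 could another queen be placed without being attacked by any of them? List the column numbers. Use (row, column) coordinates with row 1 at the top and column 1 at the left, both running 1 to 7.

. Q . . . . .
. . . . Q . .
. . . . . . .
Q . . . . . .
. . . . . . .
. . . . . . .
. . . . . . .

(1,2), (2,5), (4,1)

(1,2) attacks row 6 at column 2 and diagonals 7.
(2,5) attacks row 6 at column 5 and diagonals 1.
(4,1) attacks row 6 at column 1 and diagonals 3.
Attacked columns: {1, 2, 3, 5, 7}. Safe: {4, 6}.

columns 4, 6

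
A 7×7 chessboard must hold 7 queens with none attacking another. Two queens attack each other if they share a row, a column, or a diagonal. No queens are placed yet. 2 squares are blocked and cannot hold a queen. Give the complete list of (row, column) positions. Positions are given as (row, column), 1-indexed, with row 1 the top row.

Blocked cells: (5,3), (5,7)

(1,4) (2,1) (3,3) (4,6) (5,2) (6,7) (7,5)

Row 1: Safe: 1, 2, 3, 4, 5, 6, 7. Place at column 4.
Row 2: attacked by (1,4)→{3,4,5}. Safe: 1, 2, 6, 7. Place at column 1.
Row 3: attacked by (1,4)→{2,4,6}; (2,1)→{1,2}. Safe: 3, 5, 7. Place at column 3.
Row 4: attacked by (1,4)→{1,4,7}; (2,1)→{1,3}; (3,3)→{2,3,4}. Safe: 5, 6. Place at column 6.
Row 5: attacked by (1,4)→{4}; (2,1)→{1,4}; (3,3)→{1,3,5}; (4,6)→{5,6,7}. Blocked: 3,7. Safe: 2. Place at column 2.
Row 6: attacked by (1,4)→{4}; (2,1)→{1,5}; (3,3)→{3,6}; (4,6)→{4,6}; (5,2)→{1,2,3}. Safe: 7. Place at column 7.
Row 7: attacked by (1,4)→{4}; (2,1)→{1,6}; (3,3)→{3,7}; (4,6)→{3,6}; (5,2)→{2,4}; (6,7)→{6,7}. Safe: 5. Place at column 5.
Columns [4, 1, 3, 6, 2, 7, 5], r−c [-3, 1, 0, -2, 3, -1, 2], r+c [5, 3, 6, 10, 7, 13, 12] are all distinct, so no two queens attack.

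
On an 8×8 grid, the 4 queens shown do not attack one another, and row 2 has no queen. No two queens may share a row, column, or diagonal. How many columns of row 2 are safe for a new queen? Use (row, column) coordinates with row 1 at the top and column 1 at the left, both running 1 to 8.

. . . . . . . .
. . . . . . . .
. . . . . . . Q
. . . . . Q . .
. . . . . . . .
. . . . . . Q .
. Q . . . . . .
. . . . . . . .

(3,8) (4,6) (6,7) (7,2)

(3,8) attacks row 2 at column 8 and diagonals 7.
(4,6) attacks row 2 at column 6 and diagonals 4, 8.
(6,7) attacks row 2 at column 7 and diagonals 3.
(7,2) attacks row 2 at column 2 and diagonals 7.
Attacked columns: {2, 3, 4, 6, 7, 8}. Safe: {1, 5}.

2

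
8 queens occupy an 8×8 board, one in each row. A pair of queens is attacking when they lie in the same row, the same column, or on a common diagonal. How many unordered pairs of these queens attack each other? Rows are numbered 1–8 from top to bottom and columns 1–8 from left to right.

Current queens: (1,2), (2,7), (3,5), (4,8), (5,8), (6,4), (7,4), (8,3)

3

Same column: (4,8)–(5,8) (column 8); (6,4)–(7,4) (column 4).
Same diagonal: (7,4)–(8,3) (|7−8| = |4−3| = 1).
Total attacking pairs: 3.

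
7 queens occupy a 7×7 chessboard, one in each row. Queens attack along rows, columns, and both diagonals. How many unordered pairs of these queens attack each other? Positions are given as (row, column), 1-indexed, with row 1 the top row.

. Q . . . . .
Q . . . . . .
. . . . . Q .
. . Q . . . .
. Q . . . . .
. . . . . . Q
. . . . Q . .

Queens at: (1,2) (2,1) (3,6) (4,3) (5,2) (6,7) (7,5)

5

Same column: (1,2)–(5,2) (column 2).
Same diagonal: (1,2)–(2,1) (|1−2| = |2−1| = 1); (1,2)–(6,7) (|1−6| = |2−7| = 5); (2,1)–(4,3) (|2−4| = |1−3| = 2); (4,3)–(5,2) (|4−5| = |3−2| = 1).
Total attacking pairs: 5.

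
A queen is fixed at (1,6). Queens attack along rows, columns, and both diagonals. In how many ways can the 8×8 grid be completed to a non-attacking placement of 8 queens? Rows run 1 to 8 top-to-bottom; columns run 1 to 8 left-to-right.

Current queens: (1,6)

Branch on row 2: col 1 → 1; col 2 → 2; col 3 → 8; col 4 → 4; col 8 → 1.
Sum: 1 + 2 + 8 + 4 + 1 = 16.

16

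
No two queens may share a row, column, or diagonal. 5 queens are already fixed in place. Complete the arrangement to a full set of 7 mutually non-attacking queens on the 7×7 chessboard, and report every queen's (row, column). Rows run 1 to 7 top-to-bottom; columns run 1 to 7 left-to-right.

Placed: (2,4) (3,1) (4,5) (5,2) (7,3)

(1,7) (2,4) (3,1) (4,5) (5,2) (6,6) (7,3)

Row 1: attacked by (2,4)→{3,4,5}; (3,1)→{1,3}; (4,5)→{2,5}; (5,2)→{2,6}; (7,3)→{3}. Safe: 7. Place at column 7.
Row 6: attacked by (1,7)→{2,7}; (2,4)→{4}; (3,1)→{1,4}; (4,5)→{3,5,7}; (5,2)→{1,2,3}; (7,3)→{2,3,4}. Safe: 6. Place at column 6.
Columns [7, 4, 1, 5, 2, 6, 3], r−c [-6, -2, 2, -1, 3, 0, 4], r+c [8, 6, 4, 9, 7, 12, 10] are all distinct, so no two queens attack.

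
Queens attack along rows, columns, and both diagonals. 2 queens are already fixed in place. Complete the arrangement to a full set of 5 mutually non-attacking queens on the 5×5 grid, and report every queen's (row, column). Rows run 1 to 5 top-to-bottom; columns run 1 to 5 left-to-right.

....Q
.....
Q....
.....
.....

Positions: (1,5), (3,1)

Row 2: attacked by (1,5)→{4,5}; (3,1)→{1,2}. Safe: 3. Place at column 3.
Row 4: attacked by (1,5)→{2,5}; (2,3)→{1,3,5}; (3,1)→{1,2}. Safe: 4. Place at column 4.
Row 5: attacked by (1,5)→{1,5}; (2,3)→{3}; (3,1)→{1,3}; (4,4)→{3,4,5}. Safe: 2. Place at column 2.
Columns [5, 3, 1, 4, 2], r−c [-4, -1, 2, 0, 3], r+c [6, 5, 4, 8, 7] are all distinct, so no two queens attack.

(1,5) (2,3) (3,1) (4,4) (5,2)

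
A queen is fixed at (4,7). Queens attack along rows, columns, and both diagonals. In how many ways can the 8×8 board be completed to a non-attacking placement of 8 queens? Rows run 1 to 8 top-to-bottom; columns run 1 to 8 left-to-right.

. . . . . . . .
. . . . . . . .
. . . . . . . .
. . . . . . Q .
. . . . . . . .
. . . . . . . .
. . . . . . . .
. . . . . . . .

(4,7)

8

Branch on row 1: col 1 → 0; col 2 → 1; col 3 → 3; col 5 → 2; col 6 → 2; col 8 → 0.
Sum: 0 + 1 + 3 + 2 + 2 + 0 = 8.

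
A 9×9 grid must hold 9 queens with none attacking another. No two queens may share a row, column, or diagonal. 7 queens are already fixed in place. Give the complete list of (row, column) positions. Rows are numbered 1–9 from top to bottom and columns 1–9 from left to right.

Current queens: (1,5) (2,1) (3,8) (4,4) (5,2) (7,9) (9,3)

Row 6: attacked by (1,5)→{5}; (2,1)→{1,5}; (3,8)→{5,8}; (4,4)→{2,4,6}; (5,2)→{1,2,3}; (7,9)→{8,9}; (9,3)→{3,6}. Safe: 7. Place at column 7.
Row 8: attacked by (1,5)→{5}; (2,1)→{1,7}; (3,8)→{3,8}; (4,4)→{4,8}; (5,2)→{2,5}; (6,7)→{5,7,9}; (7,9)→{8,9}; (9,3)→{2,3,4}. Safe: 6. Place at column 6.
Columns [5, 1, 8, 4, 2, 7, 9, 6, 3], r−c [-4, 1, -5, 0, 3, -1, -2, 2, 6], r+c [6, 3, 11, 8, 7, 13, 16, 14, 12] are all distinct, so no two queens attack.

(1,5) (2,1) (3,8) (4,4) (5,2) (6,7) (7,9) (8,6) (9,3)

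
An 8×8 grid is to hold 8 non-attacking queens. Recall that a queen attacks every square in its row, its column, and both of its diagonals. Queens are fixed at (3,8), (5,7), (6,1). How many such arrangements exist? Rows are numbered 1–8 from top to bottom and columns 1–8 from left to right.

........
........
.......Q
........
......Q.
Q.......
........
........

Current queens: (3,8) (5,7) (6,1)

Branch on row 1: col 2 → 0; col 4 → 2; col 5 → 1.
Sum: 0 + 2 + 1 = 3.

3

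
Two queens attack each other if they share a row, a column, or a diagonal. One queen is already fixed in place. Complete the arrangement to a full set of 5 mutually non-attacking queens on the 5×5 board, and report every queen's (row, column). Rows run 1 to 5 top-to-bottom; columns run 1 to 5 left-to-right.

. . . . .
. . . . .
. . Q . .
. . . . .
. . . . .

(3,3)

(1,2) (2,5) (3,3) (4,1) (5,4)

Row 1: attacked by (3,3)→{1,3,5}. Safe: 2, 4. Place at column 2.
Row 2: attacked by (1,2)→{1,2,3}; (3,3)→{2,3,4}. Safe: 5. Place at column 5.
Row 4: attacked by (1,2)→{2,5}; (2,5)→{3,5}; (3,3)→{2,3,4}. Safe: 1. Place at column 1.
Row 5: attacked by (1,2)→{2}; (2,5)→{2,5}; (3,3)→{1,3,5}; (4,1)→{1,2}. Safe: 4. Place at column 4.
Columns [2, 5, 3, 1, 4], r−c [-1, -3, 0, 3, 1], r+c [3, 7, 6, 5, 9] are all distinct, so no two queens attack.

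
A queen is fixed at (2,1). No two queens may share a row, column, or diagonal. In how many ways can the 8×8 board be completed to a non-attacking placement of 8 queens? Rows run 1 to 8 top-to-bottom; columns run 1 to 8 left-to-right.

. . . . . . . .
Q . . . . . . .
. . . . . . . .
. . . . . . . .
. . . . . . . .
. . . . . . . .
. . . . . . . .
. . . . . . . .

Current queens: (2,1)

8

Branch on row 1: col 3 → 1; col 4 → 2; col 5 → 3; col 6 → 1; col 7 → 1; col 8 → 0.
Sum: 1 + 2 + 3 + 1 + 1 + 0 = 8.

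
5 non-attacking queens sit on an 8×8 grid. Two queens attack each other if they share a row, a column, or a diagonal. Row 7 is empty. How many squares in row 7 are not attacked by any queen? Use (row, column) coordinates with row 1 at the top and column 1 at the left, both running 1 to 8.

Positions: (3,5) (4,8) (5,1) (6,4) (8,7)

1

(3,5) attacks row 7 at column 5 and diagonals 1.
(4,8) attacks row 7 at column 8 and diagonals 5.
(5,1) attacks row 7 at column 1 and diagonals 3.
(6,4) attacks row 7 at column 4 and diagonals 3, 5.
(8,7) attacks row 7 at column 7 and diagonals 6, 8.
Attacked columns: {1, 3, 4, 5, 6, 7, 8}. Safe: {2}.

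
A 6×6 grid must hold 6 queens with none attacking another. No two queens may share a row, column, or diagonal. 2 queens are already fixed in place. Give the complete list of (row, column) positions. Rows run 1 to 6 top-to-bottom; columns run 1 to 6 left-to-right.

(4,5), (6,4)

(1,3) (2,6) (3,2) (4,5) (5,1) (6,4)

Row 1: attacked by (4,5)→{2,5}; (6,4)→{4}. Safe: 1, 3, 6. Place at column 3.
Row 2: attacked by (1,3)→{2,3,4}; (4,5)→{3,5}; (6,4)→{4}. Safe: 1, 6. Place at column 6.
Row 3: attacked by (1,3)→{1,3,5}; (2,6)→{5,6}; (4,5)→{4,5,6}; (6,4)→{1,4}. Safe: 2. Place at column 2.
Row 5: attacked by (1,3)→{3}; (2,6)→{3,6}; (3,2)→{2,4}; (4,5)→{4,5,6}; (6,4)→{3,4,5}. Safe: 1. Place at column 1.
Columns [3, 6, 2, 5, 1, 4], r−c [-2, -4, 1, -1, 4, 2], r+c [4, 8, 5, 9, 6, 10] are all distinct, so no two queens attack.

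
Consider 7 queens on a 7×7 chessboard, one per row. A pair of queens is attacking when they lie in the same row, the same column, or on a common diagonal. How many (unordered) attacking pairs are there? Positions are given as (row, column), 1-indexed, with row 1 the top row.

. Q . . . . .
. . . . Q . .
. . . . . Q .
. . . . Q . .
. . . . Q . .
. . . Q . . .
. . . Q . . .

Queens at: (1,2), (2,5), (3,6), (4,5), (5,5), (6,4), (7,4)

Same column: (2,5)–(4,5) (column 5); (2,5)–(5,5) (column 5); (4,5)–(5,5) (column 5); (6,4)–(7,4) (column 4).
Same diagonal: (1,2)–(4,5) (|1−4| = |2−5| = 3); (2,5)–(3,6) (|2−3| = |5−6| = 1); (3,6)–(4,5) (|3−4| = |6−5| = 1); (5,5)–(6,4) (|5−6| = |5−4| = 1).
Total attacking pairs: 8.

8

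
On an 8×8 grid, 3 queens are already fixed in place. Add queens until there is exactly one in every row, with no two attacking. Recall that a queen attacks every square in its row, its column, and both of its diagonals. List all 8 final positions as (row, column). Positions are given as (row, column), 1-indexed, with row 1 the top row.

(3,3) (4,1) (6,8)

(1,7) (2,5) (3,3) (4,1) (5,6) (6,8) (7,2) (8,4)

Row 1: attacked by (3,3)→{1,3,5}; (4,1)→{1,4}; (6,8)→{3,8}. Safe: 2, 6, 7. Place at column 7.
Row 2: attacked by (1,7)→{6,7,8}; (3,3)→{2,3,4}; (4,1)→{1,3}; (6,8)→{4,8}. Safe: 5. Place at column 5.
Row 5: attacked by (1,7)→{3,7}; (2,5)→{2,5,8}; (3,3)→{1,3,5}; (4,1)→{1,2}; (6,8)→{7,8}. Safe: 4, 6. Place at column 6.
Row 7: attacked by (1,7)→{1,7}; (2,5)→{5}; (3,3)→{3,7}; (4,1)→{1,4}; (5,6)→{4,6,8}; (6,8)→{7,8}. Safe: 2. Place at column 2.
Row 8: attacked by (1,7)→{7}; (2,5)→{5}; (3,3)→{3,8}; (4,1)→{1,5}; (5,6)→{3,6}; (6,8)→{6,8}; (7,2)→{1,2,3}. Safe: 4. Place at column 4.
Columns [7, 5, 3, 1, 6, 8, 2, 4], r−c [-6, -3, 0, 3, -1, -2, 5, 4], r+c [8, 7, 6, 5, 11, 14, 9, 12] are all distinct, so no two queens attack.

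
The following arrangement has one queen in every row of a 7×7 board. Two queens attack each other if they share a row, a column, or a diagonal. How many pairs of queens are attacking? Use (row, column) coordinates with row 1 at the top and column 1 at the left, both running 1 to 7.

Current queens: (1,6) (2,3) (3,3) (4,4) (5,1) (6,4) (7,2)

Same column: (2,3)–(3,3) (column 3); (4,4)–(6,4) (column 4).
Same diagonal: (3,3)–(4,4) (|3−4| = |3−4| = 1); (3,3)–(5,1) (|3−5| = |3−1| = 2).
Total attacking pairs: 4.

4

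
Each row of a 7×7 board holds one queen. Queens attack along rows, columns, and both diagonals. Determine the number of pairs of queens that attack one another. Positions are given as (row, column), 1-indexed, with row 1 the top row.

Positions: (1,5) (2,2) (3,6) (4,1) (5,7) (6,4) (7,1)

1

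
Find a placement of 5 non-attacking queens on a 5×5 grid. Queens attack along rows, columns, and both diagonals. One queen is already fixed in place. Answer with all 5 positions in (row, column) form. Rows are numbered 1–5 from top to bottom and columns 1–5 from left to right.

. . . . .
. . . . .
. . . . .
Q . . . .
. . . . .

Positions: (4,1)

(1,5) (2,2) (3,4) (4,1) (5,3)

Row 1: attacked by (4,1)→{1,4}. Safe: 2, 3, 5. Place at column 5.
Row 2: attacked by (1,5)→{4,5}; (4,1)→{1,3}. Safe: 2. Place at column 2.
Row 3: attacked by (1,5)→{3,5}; (2,2)→{1,2,3}; (4,1)→{1,2}. Safe: 4. Place at column 4.
Row 5: attacked by (1,5)→{1,5}; (2,2)→{2,5}; (3,4)→{2,4}; (4,1)→{1,2}. Safe: 3. Place at column 3.
Columns [5, 2, 4, 1, 3], r−c [-4, 0, -1, 3, 2], r+c [6, 4, 7, 5, 8] are all distinct, so no two queens attack.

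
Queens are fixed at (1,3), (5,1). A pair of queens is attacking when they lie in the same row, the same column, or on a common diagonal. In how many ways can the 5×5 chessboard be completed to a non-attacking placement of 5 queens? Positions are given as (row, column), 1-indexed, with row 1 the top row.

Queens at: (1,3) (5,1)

Branch on row 2: col 5 → 1.
Sum: 1 = 1.

1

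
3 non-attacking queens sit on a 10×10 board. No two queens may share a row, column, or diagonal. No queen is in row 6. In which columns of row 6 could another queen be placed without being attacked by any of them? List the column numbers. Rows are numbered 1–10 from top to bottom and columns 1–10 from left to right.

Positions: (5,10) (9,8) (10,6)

columns 1, 3, 4, 7

(5,10) attacks row 6 at column 10 and diagonals 9.
(9,8) attacks row 6 at column 8 and diagonals 5.
(10,6) attacks row 6 at column 6 and diagonals 2, 10.
Attacked columns: {2, 5, 6, 8, 9, 10}. Safe: {1, 3, 4, 7}.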